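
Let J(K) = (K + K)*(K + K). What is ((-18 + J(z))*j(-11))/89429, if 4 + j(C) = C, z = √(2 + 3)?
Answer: -30/89429 ≈ -0.00033546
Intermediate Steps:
z = √5 ≈ 2.2361
j(C) = -4 + C
J(K) = 4*K² (J(K) = (2*K)*(2*K) = 4*K²)
((-18 + J(z))*j(-11))/89429 = ((-18 + 4*(√5)²)*(-4 - 11))/89429 = ((-18 + 4*5)*(-15))*(1/89429) = ((-18 + 20)*(-15))*(1/89429) = (2*(-15))*(1/89429) = -30*1/89429 = -30/89429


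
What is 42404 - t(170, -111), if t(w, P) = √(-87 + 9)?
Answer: 42404 - I*√78 ≈ 42404.0 - 8.8318*I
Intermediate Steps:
t(w, P) = I*√78 (t(w, P) = √(-78) = I*√78)
42404 - t(170, -111) = 42404 - I*√78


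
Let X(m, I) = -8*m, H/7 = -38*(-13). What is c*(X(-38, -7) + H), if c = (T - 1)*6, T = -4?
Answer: -112860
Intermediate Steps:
c = -30 (c = (-4 - 1)*6 = -5*6 = -30)
H = 3458 (H = 7*(-38*(-13)) = 7*494 = 3458)
c*(X(-38, -7) + H) = -30*(-8*(-38) + 3458) = -30*(304 + 3458) = -30*3762 = -112860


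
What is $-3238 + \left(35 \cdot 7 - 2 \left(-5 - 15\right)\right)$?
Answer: $-2953$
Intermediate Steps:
$-3238 + \left(35 \cdot 7 - 2 \left(-5 - 15\right)\right) = -3238 + \left(245 - -40\right) = -3238 + \left(245 + 40\right) = -3238 + 285 = -2953$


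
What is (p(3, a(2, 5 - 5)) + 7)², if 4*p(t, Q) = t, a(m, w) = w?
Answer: 961/16 ≈ 60.063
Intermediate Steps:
p(t, Q) = t/4
(p(3, a(2, 5 - 5)) + 7)² = ((¼)*3 + 7)² = (¾ + 7)² = (31/4)² = 961/16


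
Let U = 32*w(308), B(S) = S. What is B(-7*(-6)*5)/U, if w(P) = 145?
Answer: 21/464 ≈ 0.045259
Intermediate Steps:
U = 4640 (U = 32*145 = 4640)
B(-7*(-6)*5)/U = (-7*(-6)*5)/4640 = (42*5)*(1/4640) = 210*(1/4640) = 21/464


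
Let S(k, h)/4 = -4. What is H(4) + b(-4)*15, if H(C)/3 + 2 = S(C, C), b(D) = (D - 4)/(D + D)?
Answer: -39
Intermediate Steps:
S(k, h) = -16 (S(k, h) = 4*(-4) = -16)
b(D) = (-4 + D)/(2*D) (b(D) = (-4 + D)/((2*D)) = (-4 + D)*(1/(2*D)) = (-4 + D)/(2*D))
H(C) = -54 (H(C) = -6 + 3*(-16) = -6 - 48 = -54)
H(4) + b(-4)*15 = -54 + ((½)*(-4 - 4)/(-4))*15 = -54 + ((½)*(-¼)*(-8))*15 = -54 + 1*15 = -54 + 15 = -39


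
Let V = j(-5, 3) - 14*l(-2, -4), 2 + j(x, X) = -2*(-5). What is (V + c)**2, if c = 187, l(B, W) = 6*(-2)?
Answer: 131769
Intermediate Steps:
l(B, W) = -12
j(x, X) = 8 (j(x, X) = -2 - 2*(-5) = -2 + 10 = 8)
V = 176 (V = 8 - 14*(-12) = 8 + 168 = 176)
(V + c)**2 = (176 + 187)**2 = 363**2 = 131769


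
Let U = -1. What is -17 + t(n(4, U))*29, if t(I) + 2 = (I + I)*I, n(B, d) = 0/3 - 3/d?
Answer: 447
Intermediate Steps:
n(B, d) = -3/d (n(B, d) = 0*(⅓) - 3/d = 0 - 3/d = -3/d)
t(I) = -2 + 2*I² (t(I) = -2 + (I + I)*I = -2 + (2*I)*I = -2 + 2*I²)
-17 + t(n(4, U))*29 = -17 + (-2 + 2*(-3/(-1))²)*29 = -17 + (-2 + 2*(-3*(-1))²)*29 = -17 + (-2 + 2*3²)*29 = -17 + (-2 + 2*9)*29 = -17 + (-2 + 18)*29 = -17 + 16*29 = -17 + 464 = 447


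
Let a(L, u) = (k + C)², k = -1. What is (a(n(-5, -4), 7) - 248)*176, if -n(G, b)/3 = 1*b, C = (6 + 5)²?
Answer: 2490752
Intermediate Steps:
C = 121 (C = 11² = 121)
n(G, b) = -3*b
a(L, u) = 14400 (a(L, u) = (-1 + 121)² = 120² = 14400)
(a(n(-5, -4), 7) - 248)*176 = (14400 - 248)*176 = 14152*176 = 2490752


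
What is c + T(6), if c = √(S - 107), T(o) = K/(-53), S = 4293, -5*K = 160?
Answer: 32/53 + √4186 ≈ 65.303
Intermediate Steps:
K = -32 (K = -⅕*160 = -32)
T(o) = 32/53 (T(o) = -32/(-53) = -32*(-1/53) = 32/53)
c = √4186 (c = √(4293 - 107) = √4186 ≈ 64.699)
c + T(6) = √4186 + 32/53 = 32/53 + √4186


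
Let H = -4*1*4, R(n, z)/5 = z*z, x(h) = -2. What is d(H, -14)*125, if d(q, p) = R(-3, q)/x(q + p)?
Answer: -80000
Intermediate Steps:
R(n, z) = 5*z**2 (R(n, z) = 5*(z*z) = 5*z**2)
H = -16 (H = -4*4 = -16)
d(q, p) = -5*q**2/2 (d(q, p) = (5*q**2)/(-2) = (5*q**2)*(-1/2) = -5*q**2/2)
d(H, -14)*125 = -5/2*(-16)**2*125 = -5/2*256*125 = -640*125 = -80000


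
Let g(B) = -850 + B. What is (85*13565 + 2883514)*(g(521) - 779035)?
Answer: -3145933181196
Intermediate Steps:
(85*13565 + 2883514)*(g(521) - 779035) = (85*13565 + 2883514)*((-850 + 521) - 779035) = (1153025 + 2883514)*(-329 - 779035) = 4036539*(-779364) = -3145933181196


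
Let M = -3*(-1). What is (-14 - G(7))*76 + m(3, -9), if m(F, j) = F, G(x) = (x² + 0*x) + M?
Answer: -5013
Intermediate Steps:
M = 3
G(x) = 3 + x² (G(x) = (x² + 0*x) + 3 = (x² + 0) + 3 = x² + 3 = 3 + x²)
(-14 - G(7))*76 + m(3, -9) = (-14 - (3 + 7²))*76 + 3 = (-14 - (3 + 49))*76 + 3 = (-14 - 1*52)*76 + 3 = (-14 - 52)*76 + 3 = -66*76 + 3 = -5016 + 3 = -5013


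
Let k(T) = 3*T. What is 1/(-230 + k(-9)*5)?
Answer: -1/365 ≈ -0.0027397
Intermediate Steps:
1/(-230 + k(-9)*5) = 1/(-230 + (3*(-9))*5) = 1/(-230 - 27*5) = 1/(-230 - 135) = 1/(-365) = -1/365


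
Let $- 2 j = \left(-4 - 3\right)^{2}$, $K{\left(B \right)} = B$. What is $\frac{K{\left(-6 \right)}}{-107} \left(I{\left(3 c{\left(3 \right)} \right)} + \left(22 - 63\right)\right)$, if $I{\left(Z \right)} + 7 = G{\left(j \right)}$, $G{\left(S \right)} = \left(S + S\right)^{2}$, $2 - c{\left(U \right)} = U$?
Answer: $\frac{14118}{107} \approx 131.94$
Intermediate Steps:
$j = - \frac{49}{2}$ ($j = - \frac{\left(-4 - 3\right)^{2}}{2} = - \frac{\left(-7\right)^{2}}{2} = \left(- \frac{1}{2}\right) 49 = - \frac{49}{2} \approx -24.5$)
$c{\left(U \right)} = 2 - U$
$G{\left(S \right)} = 4 S^{2}$ ($G{\left(S \right)} = \left(2 S\right)^{2} = 4 S^{2}$)
$I{\left(Z \right)} = 2394$ ($I{\left(Z \right)} = -7 + 4 \left(- \frac{49}{2}\right)^{2} = -7 + 4 \cdot \frac{2401}{4} = -7 + 2401 = 2394$)
$\frac{K{\left(-6 \right)}}{-107} \left(I{\left(3 c{\left(3 \right)} \right)} + \left(22 - 63\right)\right) = - \frac{6}{-107} \left(2394 + \left(22 - 63\right)\right) = \left(-6\right) \left(- \frac{1}{107}\right) \left(2394 - 41\right) = \frac{6}{107} \cdot 2353 = \frac{14118}{107}$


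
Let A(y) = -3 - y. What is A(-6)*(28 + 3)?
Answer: 93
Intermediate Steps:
A(-6)*(28 + 3) = (-3 - 1*(-6))*(28 + 3) = (-3 + 6)*31 = 3*31 = 93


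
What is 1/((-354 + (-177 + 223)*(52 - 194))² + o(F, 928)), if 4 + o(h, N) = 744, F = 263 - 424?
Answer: 1/47417736 ≈ 2.1089e-8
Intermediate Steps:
F = -161
o(h, N) = 740 (o(h, N) = -4 + 744 = 740)
1/((-354 + (-177 + 223)*(52 - 194))² + o(F, 928)) = 1/((-354 + (-177 + 223)*(52 - 194))² + 740) = 1/((-354 + 46*(-142))² + 740) = 1/((-354 - 6532)² + 740) = 1/((-6886)² + 740) = 1/(47416996 + 740) = 1/47417736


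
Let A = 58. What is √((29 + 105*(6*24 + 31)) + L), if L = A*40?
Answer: 2*√5181 ≈ 143.96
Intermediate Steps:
L = 2320 (L = 58*40 = 2320)
√((29 + 105*(6*24 + 31)) + L) = √((29 + 105*(6*24 + 31)) + 2320) = √((29 + 105*(144 + 31)) + 2320) = √((29 + 105*175) + 2320) = √((29 + 18375) + 2320) = √(18404 + 2320) = √20724 = 2*√5181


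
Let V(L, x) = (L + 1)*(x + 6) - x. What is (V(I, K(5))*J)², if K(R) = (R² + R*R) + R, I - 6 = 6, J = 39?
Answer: 828403524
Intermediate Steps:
I = 12 (I = 6 + 6 = 12)
K(R) = R + 2*R² (K(R) = (R² + R²) + R = 2*R² + R = R + 2*R²)
V(L, x) = -x + (1 + L)*(6 + x) (V(L, x) = (1 + L)*(6 + x) - x = -x + (1 + L)*(6 + x))
(V(I, K(5))*J)² = ((6 + 6*12 + 12*(5*(1 + 2*5)))*39)² = ((6 + 72 + 12*(5*(1 + 10)))*39)² = ((6 + 72 + 12*(5*11))*39)² = ((6 + 72 + 12*55)*39)² = ((6 + 72 + 660)*39)² = (738*39)² = 28782² = 828403524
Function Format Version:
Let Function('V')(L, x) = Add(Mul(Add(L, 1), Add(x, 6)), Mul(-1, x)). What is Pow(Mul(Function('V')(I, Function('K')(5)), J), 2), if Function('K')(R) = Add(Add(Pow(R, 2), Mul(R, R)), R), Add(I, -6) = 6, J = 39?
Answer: 828403524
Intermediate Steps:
I = 12 (I = Add(6, 6) = 12)
Function('K')(R) = Add(R, Mul(2, Pow(R, 2))) (Function('K')(R) = Add(Add(Pow(R, 2), Pow(R, 2)), R) = Add(Mul(2, Pow(R, 2)), R) = Add(R, Mul(2, Pow(R, 2))))
Function('V')(L, x) = Add(Mul(-1, x), Mul(Add(1, L), Add(6, x))) (Function('V')(L, x) = Add(Mul(Add(1, L), Add(6, x)), Mul(-1, x)) = Add(Mul(-1, x), Mul(Add(1, L), Add(6, x))))
Pow(Mul(Function('V')(I, Function('K')(5)), J), 2) = Pow(Mul(Add(6, Mul(6, 12), Mul(12, Mul(5, Add(1, Mul(2, 5))))), 39), 2) = Pow(Mul(Add(6, 72, Mul(12, Mul(5, Add(1, 10)))), 39), 2) = Pow(Mul(Add(6, 72, Mul(12, Mul(5, 11))), 39), 2) = Pow(Mul(Add(6, 72, Mul(12, 55)), 39), 2) = Pow(Mul(Add(6, 72, 660), 39), 2) = Pow(Mul(738, 39), 2) = Pow(28782, 2) = 828403524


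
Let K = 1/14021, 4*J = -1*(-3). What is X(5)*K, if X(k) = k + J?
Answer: 23/56084 ≈ 0.00041010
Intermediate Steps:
J = ¾ (J = (-1*(-3))/4 = (¼)*3 = ¾ ≈ 0.75000)
K = 1/14021 ≈ 7.1322e-5
X(k) = ¾ + k (X(k) = k + ¾ = ¾ + k)
X(5)*K = (¾ + 5)*(1/14021) = (23/4)*(1/14021) = 23/56084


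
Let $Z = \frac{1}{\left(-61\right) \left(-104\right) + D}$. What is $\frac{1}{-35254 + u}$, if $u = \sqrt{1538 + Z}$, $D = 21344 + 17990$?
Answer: $- \frac{1610332212}{56770581549083} - \frac{\sqrt{3209005799670}}{56770581549083} \approx -2.8397 \cdot 10^{-5}$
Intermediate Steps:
$D = 39334$
$Z = \frac{1}{45678}$ ($Z = \frac{1}{\left(-61\right) \left(-104\right) + 39334} = \frac{1}{6344 + 39334} = \frac{1}{45678} \approx 2.1892 \cdot 10^{-5}$)
$u = \frac{\sqrt{3209005799670}}{45678}$ ($u = \sqrt{1538 + \frac{1}{45678}} = \sqrt{\frac{70252765}{45678}} = \frac{\sqrt{3209005799670}}{45678} \approx 39.217$)
$\frac{1}{-35254 + u} = \frac{1}{-35254 + \frac{\sqrt{3209005799670}}{45678}}$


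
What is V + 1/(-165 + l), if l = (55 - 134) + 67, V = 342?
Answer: 60533/177 ≈ 341.99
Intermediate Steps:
l = -12 (l = -79 + 67 = -12)
V + 1/(-165 + l) = 342 + 1/(-165 - 12) = 342 + 1/(-177) = 342 - 1/177 = 60533/177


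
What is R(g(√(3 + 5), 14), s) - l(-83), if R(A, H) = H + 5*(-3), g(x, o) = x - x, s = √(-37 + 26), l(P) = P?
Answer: 68 + I*√11 ≈ 68.0 + 3.3166*I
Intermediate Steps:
s = I*√11 (s = √(-11) = I*√11 ≈ 3.3166*I)
g(x, o) = 0
R(A, H) = -15 + H (R(A, H) = H - 15 = -15 + H)
R(g(√(3 + 5), 14), s) - l(-83) = (-15 + I*√11) - 1*(-83) = (-15 + I*√11) + 83 = 68 + I*√11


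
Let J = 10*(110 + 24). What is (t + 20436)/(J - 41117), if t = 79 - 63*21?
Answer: -19192/39777 ≈ -0.48249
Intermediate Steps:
J = 1340 (J = 10*134 = 1340)
t = -1244 (t = 79 - 1323 = -1244)
(t + 20436)/(J - 41117) = (-1244 + 20436)/(1340 - 41117) = 19192/(-39777) = 19192*(-1/39777) = -19192/39777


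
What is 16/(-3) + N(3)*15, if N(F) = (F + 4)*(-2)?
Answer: -646/3 ≈ -215.33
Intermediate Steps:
N(F) = -8 - 2*F (N(F) = (4 + F)*(-2) = -8 - 2*F)
16/(-3) + N(3)*15 = 16/(-3) + (-8 - 2*3)*15 = 16*(-⅓) + (-8 - 6)*15 = -16/3 - 14*15 = -16/3 - 210 = -646/3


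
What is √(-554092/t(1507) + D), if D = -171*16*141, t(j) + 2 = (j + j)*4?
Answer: 31*I*√6073986/123 ≈ 621.15*I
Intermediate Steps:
t(j) = -2 + 8*j (t(j) = -2 + (j + j)*4 = -2 + (2*j)*4 = -2 + 8*j)
D = -385776 (D = -2736*141 = -385776)
√(-554092/t(1507) + D) = √(-554092/(-2 + 8*1507) - 385776) = √(-554092/(-2 + 12056) - 385776) = √(-554092/12054 - 385776) = √(-554092*1/12054 - 385776) = √(-5654/123 - 385776) = √(-47456102/123) = 31*I*√6073986/123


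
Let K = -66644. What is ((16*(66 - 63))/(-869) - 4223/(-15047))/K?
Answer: -71891/21254304412 ≈ -3.3824e-6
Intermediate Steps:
((16*(66 - 63))/(-869) - 4223/(-15047))/K = ((16*(66 - 63))/(-869) - 4223/(-15047))/(-66644) = ((16*3)*(-1/869) - 4223*(-1/15047))*(-1/66644) = (48*(-1/869) + 103/367)*(-1/66644) = (-48/869 + 103/367)*(-1/66644) = (71891/318923)*(-1/66644) = -71891/21254304412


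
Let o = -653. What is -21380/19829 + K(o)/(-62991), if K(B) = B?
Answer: -1333799243/1249048539 ≈ -1.0679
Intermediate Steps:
-21380/19829 + K(o)/(-62991) = -21380/19829 - 653/(-62991) = -21380*1/19829 - 653*(-1/62991) = -21380/19829 + 653/62991 = -1333799243/1249048539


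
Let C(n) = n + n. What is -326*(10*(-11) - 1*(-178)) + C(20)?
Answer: -22128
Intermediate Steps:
C(n) = 2*n
-326*(10*(-11) - 1*(-178)) + C(20) = -326*(10*(-11) - 1*(-178)) + 2*20 = -326*(-110 + 178) + 40 = -326*68 + 40 = -22168 + 40 = -22128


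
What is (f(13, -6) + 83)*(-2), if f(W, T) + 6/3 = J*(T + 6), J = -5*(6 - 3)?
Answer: -162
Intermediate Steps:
J = -15 (J = -5*3 = -15)
f(W, T) = -92 - 15*T (f(W, T) = -2 - 15*(T + 6) = -2 - 15*(6 + T) = -2 + (-90 - 15*T) = -92 - 15*T)
(f(13, -6) + 83)*(-2) = ((-92 - 15*(-6)) + 83)*(-2) = ((-92 + 90) + 83)*(-2) = (-2 + 83)*(-2) = 81*(-2) = -162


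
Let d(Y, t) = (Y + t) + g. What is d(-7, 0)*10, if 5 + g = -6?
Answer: -180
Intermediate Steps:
g = -11 (g = -5 - 6 = -11)
d(Y, t) = -11 + Y + t (d(Y, t) = (Y + t) - 11 = -11 + Y + t)
d(-7, 0)*10 = (-11 - 7 + 0)*10 = -18*10 = -180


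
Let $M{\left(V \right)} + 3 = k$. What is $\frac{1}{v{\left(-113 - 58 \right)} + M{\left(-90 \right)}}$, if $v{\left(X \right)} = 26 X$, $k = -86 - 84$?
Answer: $- \frac{1}{4619} \approx -0.0002165$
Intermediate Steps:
$k = -170$
$M{\left(V \right)} = -173$ ($M{\left(V \right)} = -3 - 170 = -173$)
$\frac{1}{v{\left(-113 - 58 \right)} + M{\left(-90 \right)}} = \frac{1}{26 \left(-113 - 58\right) - 173} = \frac{1}{26 \left(-171\right) - 173} = \frac{1}{-4446 - 173} = \frac{1}{-4619} = - \frac{1}{4619}$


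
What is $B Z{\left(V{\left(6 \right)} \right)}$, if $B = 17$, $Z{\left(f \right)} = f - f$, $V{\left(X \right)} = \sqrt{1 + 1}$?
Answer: $0$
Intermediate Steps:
$V{\left(X \right)} = \sqrt{2}$
$Z{\left(f \right)} = 0$
$B Z{\left(V{\left(6 \right)} \right)} = 17 \cdot 0 = 0$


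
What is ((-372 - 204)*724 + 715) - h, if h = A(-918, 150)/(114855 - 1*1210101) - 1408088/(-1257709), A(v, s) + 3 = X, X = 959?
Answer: -286733750660395385/688750375707 ≈ -4.1631e+5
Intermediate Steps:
A(v, s) = 956 (A(v, s) = -3 + 959 = 956)
h = 770500189922/688750375707 (h = 956/(114855 - 1*1210101) - 1408088/(-1257709) = 956/(114855 - 1210101) - 1408088*(-1/1257709) = 956/(-1095246) + 1408088/1257709 = 956*(-1/1095246) + 1408088/1257709 = -478/547623 + 1408088/1257709 = 770500189922/688750375707 ≈ 1.1187)
((-372 - 204)*724 + 715) - h = ((-372 - 204)*724 + 715) - 1*770500189922/688750375707 = (-576*724 + 715) - 770500189922/688750375707 = (-417024 + 715) - 770500189922/688750375707 = -416309 - 770500189922/688750375707 = -286733750660395385/688750375707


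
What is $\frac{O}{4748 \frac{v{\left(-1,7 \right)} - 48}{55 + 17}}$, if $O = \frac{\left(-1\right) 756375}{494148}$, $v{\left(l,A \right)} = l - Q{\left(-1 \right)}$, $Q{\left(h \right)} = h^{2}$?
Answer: $\frac{90765}{195517892} \approx 0.00046423$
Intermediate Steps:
$v{\left(l,A \right)} = -1 + l$ ($v{\left(l,A \right)} = l - \left(-1\right)^{2} = l - 1 = -1 + l$)
$O = - \frac{252125}{164716}$ ($O = \left(-756375\right) \frac{1}{494148} = - \frac{252125}{164716} \approx -1.5307$)
$\frac{O}{4748 \frac{v{\left(-1,7 \right)} - 48}{55 + 17}} = - \frac{252125}{164716 \cdot 4748 \frac{\left(-1 - 1\right) - 48}{55 + 17}} = - \frac{252125}{164716 \cdot 4748 \frac{-2 - 48}{72}} = - \frac{252125}{164716 \cdot 4748 \left(\left(-50\right) \frac{1}{72}\right)} = - \frac{252125}{164716 \cdot 4748 \left(- \frac{25}{36}\right)} = - \frac{252125}{164716 \left(- \frac{29675}{9}\right)} = \left(- \frac{252125}{164716}\right) \left(- \frac{9}{29675}\right) = \frac{90765}{195517892}$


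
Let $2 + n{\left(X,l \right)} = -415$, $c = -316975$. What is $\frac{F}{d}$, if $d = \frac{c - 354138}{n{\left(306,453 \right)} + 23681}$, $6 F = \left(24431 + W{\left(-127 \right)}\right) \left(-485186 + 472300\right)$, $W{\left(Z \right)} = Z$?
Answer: $\frac{3642925393408}{2013339} \approx 1.8094 \cdot 10^{6}$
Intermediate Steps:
$n{\left(X,l \right)} = -417$ ($n{\left(X,l \right)} = -2 - 415 = -417$)
$F = - \frac{156590672}{3}$ ($F = \frac{\left(24431 - 127\right) \left(-485186 + 472300\right)}{6} = \frac{24304 \left(-12886\right)}{6} = \frac{1}{6} \left(-313181344\right) = - \frac{156590672}{3} \approx -5.2197 \cdot 10^{7}$)
$d = - \frac{671113}{23264}$ ($d = \frac{-316975 - 354138}{-417 + 23681} = - \frac{671113}{23264} \approx -28.848$)
$\frac{F}{d} = - \frac{156590672}{3 \left(- \frac{671113}{23264}\right)} = \left(- \frac{156590672}{3}\right) \left(- \frac{23264}{671113}\right) = \frac{3642925393408}{2013339}$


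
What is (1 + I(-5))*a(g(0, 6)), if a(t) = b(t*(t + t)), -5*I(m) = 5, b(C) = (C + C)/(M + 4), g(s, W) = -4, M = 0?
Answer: 0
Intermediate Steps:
b(C) = C/2 (b(C) = (C + C)/(0 + 4) = (2*C)/4 = C/2)
I(m) = -1 (I(m) = -1/5*5 = -1)
a(t) = t**2 (a(t) = (t*(t + t))/2 = (t*(2*t))/2 = (2*t**2)/2 = t**2)
(1 + I(-5))*a(g(0, 6)) = (1 - 1)*(-4)**2 = 0*16 = 0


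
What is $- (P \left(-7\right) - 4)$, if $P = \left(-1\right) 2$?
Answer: $-10$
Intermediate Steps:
$P = -2$
$- (P \left(-7\right) - 4) = - (\left(-2\right) \left(-7\right) - 4) = - (14 - 4) = \left(-1\right) 10 = -10$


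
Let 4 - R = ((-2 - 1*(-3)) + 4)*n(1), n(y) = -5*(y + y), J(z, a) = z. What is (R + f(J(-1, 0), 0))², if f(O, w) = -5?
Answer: 2401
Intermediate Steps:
n(y) = -10*y
R = 54 (R = 4 - ((-2 - 1*(-3)) + 4)*(-10*1) = 4 - ((-2 + 3) + 4)*(-10) = 4 - (1 + 4)*(-10) = 4 - 5*(-10) = 4 - 1*(-50) = 4 + 50 = 54)
(R + f(J(-1, 0), 0))² = (54 - 5)² = 49² = 2401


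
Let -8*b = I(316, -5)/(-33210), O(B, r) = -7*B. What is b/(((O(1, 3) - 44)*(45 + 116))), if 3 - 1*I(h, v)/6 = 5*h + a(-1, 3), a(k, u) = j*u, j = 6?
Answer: 319/72716616 ≈ 4.3869e-6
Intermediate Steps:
a(k, u) = 6*u
I(h, v) = -90 - 30*h (I(h, v) = 18 - 6*(5*h + 6*3) = 18 - 6*(5*h + 18) = 18 - 6*(18 + 5*h) = 18 + (-108 - 30*h) = -90 - 30*h)
b = -319/8856 (b = -(-90 - 30*316)/(8*(-33210)) = -(-90 - 9480)*(-1)/(8*33210) = -(-4785)*(-1)/(4*33210) = -⅛*319/1107 = -319/8856 ≈ -0.036021)
b/(((O(1, 3) - 44)*(45 + 116))) = -319*1/((45 + 116)*(-7*1 - 44))/8856 = -319*1/(161*(-7 - 44))/8856 = -319/(8856*((-51*161))) = -319/8856/(-8211) = -319/8856*(-1/8211) = 319/72716616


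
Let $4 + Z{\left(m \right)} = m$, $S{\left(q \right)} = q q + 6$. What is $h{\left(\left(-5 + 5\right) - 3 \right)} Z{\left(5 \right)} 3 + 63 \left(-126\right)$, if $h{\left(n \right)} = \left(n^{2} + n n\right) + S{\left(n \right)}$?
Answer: $-7839$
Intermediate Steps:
$S{\left(q \right)} = 6 + q^{2}$ ($S{\left(q \right)} = q^{2} + 6 = 6 + q^{2}$)
$h{\left(n \right)} = 6 + 3 n^{2}$ ($h{\left(n \right)} = \left(n^{2} + n n\right) + \left(6 + n^{2}\right) = \left(n^{2} + n^{2}\right) + \left(6 + n^{2}\right) = 2 n^{2} + \left(6 + n^{2}\right) = 6 + 3 n^{2}$)
$Z{\left(m \right)} = -4 + m$
$h{\left(\left(-5 + 5\right) - 3 \right)} Z{\left(5 \right)} 3 + 63 \left(-126\right) = \left(6 + 3 \left(\left(-5 + 5\right) - 3\right)^{2}\right) \left(-4 + 5\right) 3 + 63 \left(-126\right) = \left(6 + 3 \left(0 - 3\right)^{2}\right) 1 \cdot 3 - 7938 = \left(6 + 3 \left(-3\right)^{2}\right) 1 \cdot 3 - 7938 = \left(6 + 3 \cdot 9\right) 1 \cdot 3 - 7938 = \left(6 + 27\right) 1 \cdot 3 - 7938 = 33 \cdot 1 \cdot 3 - 7938 = 33 \cdot 3 - 7938 = 99 - 7938 = -7839$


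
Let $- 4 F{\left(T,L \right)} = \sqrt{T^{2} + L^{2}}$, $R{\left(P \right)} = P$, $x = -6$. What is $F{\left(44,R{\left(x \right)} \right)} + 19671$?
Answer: $19671 - \frac{\sqrt{493}}{2} \approx 19660.0$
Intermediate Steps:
$F{\left(T,L \right)} = - \frac{\sqrt{L^{2} + T^{2}}}{4}$ ($F{\left(T,L \right)} = - \frac{\sqrt{T^{2} + L^{2}}}{4} = - \frac{\sqrt{L^{2} + T^{2}}}{4}$)
$F{\left(44,R{\left(x \right)} \right)} + 19671 = - \frac{\sqrt{\left(-6\right)^{2} + 44^{2}}}{4} + 19671 = - \frac{\sqrt{36 + 1936}}{4} + 19671 = - \frac{\sqrt{1972}}{4} + 19671 = - \frac{2 \sqrt{493}}{4} + 19671 = - \frac{\sqrt{493}}{2} + 19671 = 19671 - \frac{\sqrt{493}}{2}$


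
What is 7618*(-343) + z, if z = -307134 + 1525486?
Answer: -1394622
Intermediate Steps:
z = 1218352
7618*(-343) + z = 7618*(-343) + 1218352 = -2612974 + 1218352 = -1394622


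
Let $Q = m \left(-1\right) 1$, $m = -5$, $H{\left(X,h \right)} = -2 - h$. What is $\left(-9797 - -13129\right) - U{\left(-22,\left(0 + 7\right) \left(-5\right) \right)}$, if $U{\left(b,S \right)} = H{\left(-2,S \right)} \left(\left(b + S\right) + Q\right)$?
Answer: $5048$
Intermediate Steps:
$Q = 5$ ($Q = \left(-5\right) \left(-1\right) 1 = 5 \cdot 1 = 5$)
$U{\left(b,S \right)} = \left(-2 - S\right) \left(5 + S + b\right)$ ($U{\left(b,S \right)} = \left(-2 - S\right) \left(\left(b + S\right) + 5\right) = \left(-2 - S\right) \left(\left(S + b\right) + 5\right) = \left(-2 - S\right) \left(5 + S + b\right)$)
$\left(-9797 - -13129\right) - U{\left(-22,\left(0 + 7\right) \left(-5\right) \right)} = \left(-9797 - -13129\right) - - \left(2 + \left(0 + 7\right) \left(-5\right)\right) \left(5 + \left(0 + 7\right) \left(-5\right) - 22\right) = \left(-9797 + 13129\right) - - \left(2 + 7 \left(-5\right)\right) \left(5 + 7 \left(-5\right) - 22\right) = 3332 - - \left(2 - 35\right) \left(5 - 35 - 22\right) = 3332 - \left(-1\right) \left(-33\right) \left(-52\right) = 3332 - -1716 = 3332 + 1716 = 5048$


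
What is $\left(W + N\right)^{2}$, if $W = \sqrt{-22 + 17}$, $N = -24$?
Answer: $\left(24 - i \sqrt{5}\right)^{2} \approx 571.0 - 107.33 i$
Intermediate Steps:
$W = i \sqrt{5}$ ($W = \sqrt{-5} = i \sqrt{5} \approx 2.2361 i$)
$\left(W + N\right)^{2} = \left(i \sqrt{5} - 24\right)^{2} = \left(-24 + i \sqrt{5}\right)^{2}$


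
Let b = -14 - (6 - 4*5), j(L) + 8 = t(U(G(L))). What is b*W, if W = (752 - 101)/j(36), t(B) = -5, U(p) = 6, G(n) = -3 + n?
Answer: 0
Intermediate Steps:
j(L) = -13 (j(L) = -8 - 5 = -13)
b = 0 (b = -14 - (6 - 20) = -14 - 1*(-14) = -14 + 14 = 0)
W = -651/13 (W = (752 - 101)/(-13) = 651*(-1/13) = -651/13 ≈ -50.077)
b*W = 0*(-651/13) = 0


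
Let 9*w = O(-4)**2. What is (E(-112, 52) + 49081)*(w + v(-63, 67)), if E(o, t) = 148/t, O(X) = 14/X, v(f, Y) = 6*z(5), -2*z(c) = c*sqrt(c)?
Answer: 15633205/234 - 9571350*sqrt(5)/13 ≈ -1.5795e+6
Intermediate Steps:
z(c) = -c**(3/2)/2 (z(c) = -c*sqrt(c)/2 = -c**(3/2)/2)
v(f, Y) = -15*sqrt(5) (v(f, Y) = 6*(-5*sqrt(5)/2) = -15*sqrt(5))
w = 49/36 (w = (14/(-4))**2/9 = (14*(-1/4))**2/9 = (-7/2)**2/9 = (1/9)*(49/4) = 49/36 ≈ 1.3611)
(E(-112, 52) + 49081)*(w + v(-63, 67)) = (148/52 + 49081)*(49/36 - 15*sqrt(5)) = (148*(1/52) + 49081)*(49/36 - 15*sqrt(5)) = (37/13 + 49081)*(49/36 - 15*sqrt(5)) = 638090*(49/36 - 15*sqrt(5))/13 = 15633205/234 - 9571350*sqrt(5)/13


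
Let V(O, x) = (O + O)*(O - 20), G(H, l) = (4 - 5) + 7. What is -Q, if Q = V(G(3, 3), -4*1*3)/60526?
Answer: 84/30263 ≈ 0.0027757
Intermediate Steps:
G(H, l) = 6 (G(H, l) = -1 + 7 = 6)
V(O, x) = 2*O*(-20 + O) (V(O, x) = (2*O)*(-20 + O) = 2*O*(-20 + O))
Q = -84/30263 (Q = (2*6*(-20 + 6))/60526 = (2*6*(-14))*(1/60526) = -168*1/60526 = -84/30263 ≈ -0.0027757)
-Q = -1*(-84/30263) = 84/30263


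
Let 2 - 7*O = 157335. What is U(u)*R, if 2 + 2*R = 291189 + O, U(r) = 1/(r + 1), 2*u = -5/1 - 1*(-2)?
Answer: -1880976/7 ≈ -2.6871e+5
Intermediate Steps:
O = -157333/7 (O = 2/7 - ⅐*157335 = 2/7 - 157335/7 = -157333/7 ≈ -22476.)
u = -3/2 (u = (-5/1 - 1*(-2))/2 = (-5*1 + 2)/2 = (-5 + 2)/2 = (½)*(-3) = -3/2 ≈ -1.5000)
U(r) = 1/(1 + r)
R = 940488/7 (R = -1 + (291189 - 157333/7)/2 = -1 + (½)*(1880990/7) = -1 + 940495/7 = 940488/7 ≈ 1.3436e+5)
U(u)*R = (940488/7)/(1 - 3/2) = (940488/7)/(-½) = -2*940488/7 = -1880976/7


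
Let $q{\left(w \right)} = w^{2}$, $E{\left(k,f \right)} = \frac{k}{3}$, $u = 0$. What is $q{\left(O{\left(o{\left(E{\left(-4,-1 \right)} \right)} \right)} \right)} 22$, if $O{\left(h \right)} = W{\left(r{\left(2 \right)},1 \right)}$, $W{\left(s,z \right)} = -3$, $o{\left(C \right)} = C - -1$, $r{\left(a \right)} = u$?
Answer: $198$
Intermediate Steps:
$E{\left(k,f \right)} = \frac{k}{3}$ ($E{\left(k,f \right)} = k \frac{1}{3} = \frac{k}{3}$)
$r{\left(a \right)} = 0$
$o{\left(C \right)} = 1 + C$ ($o{\left(C \right)} = C + 1 = 1 + C$)
$O{\left(h \right)} = -3$
$q{\left(O{\left(o{\left(E{\left(-4,-1 \right)} \right)} \right)} \right)} 22 = \left(-3\right)^{2} \cdot 22 = 9 \cdot 22 = 198$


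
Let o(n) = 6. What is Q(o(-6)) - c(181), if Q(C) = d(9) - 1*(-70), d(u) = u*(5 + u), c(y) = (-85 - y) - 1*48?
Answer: 510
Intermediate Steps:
c(y) = -133 - y (c(y) = (-85 - y) - 48 = -133 - y)
Q(C) = 196 (Q(C) = 9*(5 + 9) - 1*(-70) = 9*14 + 70 = 126 + 70 = 196)
Q(o(-6)) - c(181) = 196 - (-133 - 1*181) = 196 - (-133 - 181) = 196 - 1*(-314) = 196 + 314 = 510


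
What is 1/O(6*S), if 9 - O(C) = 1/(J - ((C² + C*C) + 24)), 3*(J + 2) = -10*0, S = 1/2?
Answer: 44/397 ≈ 0.11083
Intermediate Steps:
S = ½ ≈ 0.50000
J = -2 (J = -2 + (-10*0)/3 = -2 + (⅓)*0 = -2 + 0 = -2)
O(C) = 9 - 1/(-26 - 2*C²) (O(C) = 9 - 1/(-2 - ((C² + C*C) + 24)) = 9 - 1/(-2 - ((C² + C²) + 24)) = 9 - 1/(-2 - (2*C² + 24)) = 9 - 1/(-2 - (24 + 2*C²)) = 9 - 1/(-2 + (-24 - 2*C²)) = 9 - 1/(-26 - 2*C²))
1/O(6*S) = 1/((235 + 18*(6*(½))²)/(2*(13 + (6*(½))²))) = 1/((235 + 18*3²)/(2*(13 + 3²))) = 1/((235 + 18*9)/(2*(13 + 9))) = 1/((½)*(235 + 162)/22) = 1/((½)*(1/22)*397) = 1/(397/44) = 44/397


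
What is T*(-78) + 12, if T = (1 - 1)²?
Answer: 12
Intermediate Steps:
T = 0 (T = 0² = 0)
T*(-78) + 12 = 0*(-78) + 12 = 0 + 12 = 12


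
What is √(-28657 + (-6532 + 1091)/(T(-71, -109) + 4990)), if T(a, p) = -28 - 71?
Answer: 6*I*√19043220993/4891 ≈ 169.29*I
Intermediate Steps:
T(a, p) = -99
√(-28657 + (-6532 + 1091)/(T(-71, -109) + 4990)) = √(-28657 + (-6532 + 1091)/(-99 + 4990)) = √(-28657 - 5441/4891) = √(-140166828/4891) = 6*I*√19043220993/4891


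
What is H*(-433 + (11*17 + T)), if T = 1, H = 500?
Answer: -122500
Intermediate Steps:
H*(-433 + (11*17 + T)) = 500*(-433 + (11*17 + 1)) = 500*(-433 + (187 + 1)) = 500*(-433 + 188) = 500*(-245) = -122500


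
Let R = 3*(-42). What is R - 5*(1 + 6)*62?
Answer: -2296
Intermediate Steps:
R = -126
R - 5*(1 + 6)*62 = -126 - 5*(1 + 6)*62 = -126 - 5*7*62 = -126 - 35*62 = -126 - 2170 = -2296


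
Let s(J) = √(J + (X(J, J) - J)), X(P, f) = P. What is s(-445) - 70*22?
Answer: -1540 + I*√445 ≈ -1540.0 + 21.095*I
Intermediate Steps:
s(J) = √J (s(J) = √(J + (J - J)) = √(J + 0) = √J)
s(-445) - 70*22 = √(-445) - 70*22 = I*√445 - 1540 = -1540 + I*√445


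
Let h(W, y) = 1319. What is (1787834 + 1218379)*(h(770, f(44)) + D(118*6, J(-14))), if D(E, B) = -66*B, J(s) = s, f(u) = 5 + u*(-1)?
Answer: 6742935759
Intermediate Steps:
f(u) = 5 - u
(1787834 + 1218379)*(h(770, f(44)) + D(118*6, J(-14))) = (1787834 + 1218379)*(1319 - 66*(-14)) = 3006213*(1319 + 924) = 3006213*2243 = 6742935759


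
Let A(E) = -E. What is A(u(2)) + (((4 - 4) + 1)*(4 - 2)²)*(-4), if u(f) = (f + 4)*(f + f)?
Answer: -40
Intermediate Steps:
u(f) = 2*f*(4 + f) (u(f) = (4 + f)*(2*f) = 2*f*(4 + f))
A(u(2)) + (((4 - 4) + 1)*(4 - 2)²)*(-4) = -2*2*(4 + 2) + (((4 - 4) + 1)*(4 - 2)²)*(-4) = -2*2*6 + ((0 + 1)*2²)*(-4) = -1*24 + (1*4)*(-4) = -24 + 4*(-4) = -24 - 16 = -40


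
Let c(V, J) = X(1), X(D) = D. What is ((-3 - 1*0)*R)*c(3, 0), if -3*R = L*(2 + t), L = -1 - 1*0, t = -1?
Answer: -1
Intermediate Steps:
L = -1 (L = -1 + 0 = -1)
c(V, J) = 1
R = 1/3 (R = -(-1)*(2 - 1)/3 = -(-1)/3 = -1/3*(-1) = 1/3 ≈ 0.33333)
((-3 - 1*0)*R)*c(3, 0) = ((-3 - 1*0)*(1/3))*1 = ((-3 + 0)*(1/3))*1 = -3*1/3*1 = -1*1 = -1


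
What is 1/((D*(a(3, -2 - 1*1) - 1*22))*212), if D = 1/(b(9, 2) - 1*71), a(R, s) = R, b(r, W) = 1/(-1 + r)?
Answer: 567/32224 ≈ 0.017596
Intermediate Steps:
D = -8/567 (D = 1/(1/(-1 + 9) - 1*71) = 1/(1/8 - 71) = 1/(⅛ - 71) = 1/(-567/8) = -8/567 ≈ -0.014109)
1/((D*(a(3, -2 - 1*1) - 1*22))*212) = 1/(-8*(3 - 1*22)/567*212) = 1/(-8*(3 - 22)/567*212) = 1/(-8/567*(-19)*212) = 1/((152/567)*212) = 1/(32224/567) = 567/32224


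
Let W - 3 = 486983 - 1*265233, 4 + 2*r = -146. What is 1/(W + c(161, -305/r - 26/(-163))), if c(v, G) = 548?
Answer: 1/222301 ≈ 4.4984e-6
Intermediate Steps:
r = -75 (r = -2 + (½)*(-146) = -2 - 73 = -75)
W = 221753 (W = 3 + (486983 - 1*265233) = 3 + (486983 - 265233) = 3 + 221750 = 221753)
1/(W + c(161, -305/r - 26/(-163))) = 1/(221753 + 548) = 1/222301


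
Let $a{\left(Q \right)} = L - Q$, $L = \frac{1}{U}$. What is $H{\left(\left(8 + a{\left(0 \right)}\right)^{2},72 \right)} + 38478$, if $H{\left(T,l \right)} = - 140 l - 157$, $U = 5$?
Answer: $28241$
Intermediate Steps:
$L = \frac{1}{5} \approx 0.2$
$a{\left(Q \right)} = \frac{1}{5} - Q$
$H{\left(T,l \right)} = -157 - 140 l$
$H{\left(\left(8 + a{\left(0 \right)}\right)^{2},72 \right)} + 38478 = \left(-157 - 10080\right) + 38478 = -10237 + 38478 = 28241$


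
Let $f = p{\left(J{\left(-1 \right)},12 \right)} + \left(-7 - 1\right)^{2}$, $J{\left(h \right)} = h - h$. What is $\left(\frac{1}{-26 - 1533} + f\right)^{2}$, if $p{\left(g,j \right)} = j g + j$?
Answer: $\frac{14038221289}{2430481} \approx 5775.9$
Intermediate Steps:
$J{\left(h \right)} = 0$
$p{\left(g,j \right)} = j + g j$ ($p{\left(g,j \right)} = g j + j = j + g j$)
$f = 76$ ($f = 12 \left(1 + 0\right) + \left(-7 - 1\right)^{2} = 12 \cdot 1 + \left(-8\right)^{2} = 12 + 64 = 76$)
$\left(\frac{1}{-26 - 1533} + f\right)^{2} = \left(\frac{1}{-26 - 1533} + 76\right)^{2} = \left(\frac{1}{-1559} + 76\right)^{2} = \left(- \frac{1}{1559} + 76\right)^{2} = \left(\frac{118483}{1559}\right)^{2} = \frac{14038221289}{2430481}$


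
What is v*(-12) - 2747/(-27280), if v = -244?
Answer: 79878587/27280 ≈ 2928.1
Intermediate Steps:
v*(-12) - 2747/(-27280) = -244*(-12) - 2747/(-27280) = 2928 - 2747*(-1)/27280 = 2928 - 1*(-2747/27280) = 2928 + 2747/27280 = 79878587/27280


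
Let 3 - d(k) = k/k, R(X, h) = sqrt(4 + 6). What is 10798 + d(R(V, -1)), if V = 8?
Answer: 10800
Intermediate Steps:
R(X, h) = sqrt(10)
d(k) = 2 (d(k) = 3 - k/k = 3 - 1*1 = 3 - 1 = 2)
10798 + d(R(V, -1)) = 10798 + 2 = 10800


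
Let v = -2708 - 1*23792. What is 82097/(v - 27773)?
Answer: -82097/54273 ≈ -1.5127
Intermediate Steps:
v = -26500 (v = -2708 - 23792 = -26500)
82097/(v - 27773) = 82097/(-26500 - 27773) = 82097/(-54273) = 82097*(-1/54273) = -82097/54273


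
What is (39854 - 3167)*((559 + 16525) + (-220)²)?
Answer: 2402411508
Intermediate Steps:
(39854 - 3167)*((559 + 16525) + (-220)²) = 36687*(17084 + 48400) = 36687*65484 = 2402411508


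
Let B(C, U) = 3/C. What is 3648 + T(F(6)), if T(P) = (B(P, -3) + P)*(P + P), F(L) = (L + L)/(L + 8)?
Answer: 179118/49 ≈ 3655.5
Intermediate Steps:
F(L) = 2*L/(8 + L) (F(L) = (2*L)/(8 + L) = 2*L/(8 + L))
T(P) = 2*P*(P + 3/P) (T(P) = (3/P + P)*(P + P) = (P + 3/P)*(2*P) = 2*P*(P + 3/P))
3648 + T(F(6)) = 3648 + (6 + 2*(2*6/(8 + 6))²) = 3648 + (6 + 2*(2*6/14)²) = 3648 + (6 + 2*(2*6*(1/14))²) = 3648 + (6 + 2*(6/7)²) = 3648 + (6 + 2*(36/49)) = 3648 + (6 + 72/49) = 3648 + 366/49 = 179118/49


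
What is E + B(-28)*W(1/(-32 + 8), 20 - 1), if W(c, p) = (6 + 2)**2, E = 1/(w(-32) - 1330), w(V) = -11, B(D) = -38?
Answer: -3261313/1341 ≈ -2432.0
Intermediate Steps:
E = -1/1341 (E = 1/(-11 - 1330) = 1/(-1341) = -1/1341 ≈ -0.00074571)
W(c, p) = 64 (W(c, p) = 8**2 = 64)
E + B(-28)*W(1/(-32 + 8), 20 - 1) = -1/1341 - 38*64 = -1/1341 - 2432 = -3261313/1341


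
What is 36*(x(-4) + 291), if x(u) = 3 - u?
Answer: 10728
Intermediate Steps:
36*(x(-4) + 291) = 36*((3 - 1*(-4)) + 291) = 36*((3 + 4) + 291) = 36*(7 + 291) = 36*298 = 10728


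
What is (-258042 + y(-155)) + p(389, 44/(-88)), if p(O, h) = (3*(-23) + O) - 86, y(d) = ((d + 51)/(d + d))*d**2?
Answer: -249748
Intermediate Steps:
y(d) = d*(51 + d)/2 (y(d) = ((51 + d)/((2*d)))*d**2 = ((51 + d)*(1/(2*d)))*d**2 = ((51 + d)/(2*d))*d**2 = d*(51 + d)/2)
p(O, h) = -155 + O (p(O, h) = (-69 + O) - 86 = -155 + O)
(-258042 + y(-155)) + p(389, 44/(-88)) = (-258042 + (1/2)*(-155)*(51 - 155)) + (-155 + 389) = (-258042 + (1/2)*(-155)*(-104)) + 234 = (-258042 + 8060) + 234 = -249982 + 234 = -249748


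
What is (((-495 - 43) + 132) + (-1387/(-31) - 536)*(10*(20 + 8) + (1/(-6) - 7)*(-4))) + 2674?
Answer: -13891130/93 ≈ -1.4937e+5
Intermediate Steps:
(((-495 - 43) + 132) + (-1387/(-31) - 536)*(10*(20 + 8) + (1/(-6) - 7)*(-4))) + 2674 = ((-538 + 132) + (-1387*(-1/31) - 536)*(10*28 + (-1/6 - 7)*(-4))) + 2674 = (-406 + (1387/31 - 536)*(280 - 43/6*(-4))) + 2674 = (-406 - 15229*(280 + 86/3)/31) + 2674 = (-406 - 15229/31*926/3) + 2674 = (-406 - 14102054/93) + 2674 = -14139812/93 + 2674 = -13891130/93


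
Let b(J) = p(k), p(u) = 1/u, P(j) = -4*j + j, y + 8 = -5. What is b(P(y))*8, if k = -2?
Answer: -4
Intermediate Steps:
y = -13 (y = -8 - 5 = -13)
P(j) = -3*j
p(u) = 1/u
b(J) = -½ (b(J) = 1/(-2) = -½)
b(P(y))*8 = -½*8 = -4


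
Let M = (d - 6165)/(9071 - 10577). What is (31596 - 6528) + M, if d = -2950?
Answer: 37761523/1506 ≈ 25074.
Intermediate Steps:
M = 9115/1506 (M = (-2950 - 6165)/(9071 - 10577) = -9115/(-1506) = -9115*(-1/1506) = 9115/1506 ≈ 6.0525)
(31596 - 6528) + M = (31596 - 6528) + 9115/1506 = 25068 + 9115/1506 = 37761523/1506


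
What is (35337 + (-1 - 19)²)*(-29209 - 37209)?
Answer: -2373580066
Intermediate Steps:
(35337 + (-1 - 19)²)*(-29209 - 37209) = (35337 + (-20)²)*(-66418) = (35337 + 400)*(-66418) = 35737*(-66418) = -2373580066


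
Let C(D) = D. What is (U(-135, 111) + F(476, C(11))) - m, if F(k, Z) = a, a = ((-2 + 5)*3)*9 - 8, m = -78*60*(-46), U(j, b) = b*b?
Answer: -202886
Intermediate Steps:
U(j, b) = b**2
m = 215280 (m = -4680*(-46) = 215280)
a = 73 (a = (3*3)*9 - 8 = 9*9 - 8 = 81 - 8 = 73)
F(k, Z) = 73
(U(-135, 111) + F(476, C(11))) - m = (111**2 + 73) - 1*215280 = (12321 + 73) - 215280 = 12394 - 215280 = -202886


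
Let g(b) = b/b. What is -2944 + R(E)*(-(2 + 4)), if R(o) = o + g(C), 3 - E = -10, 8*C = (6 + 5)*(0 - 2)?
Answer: -3028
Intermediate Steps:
C = -11/4 (C = ((6 + 5)*(0 - 2))/8 = (11*(-2))/8 = (1/8)*(-22) = -11/4 ≈ -2.7500)
g(b) = 1
E = 13 (E = 3 - 1*(-10) = 3 + 10 = 13)
R(o) = 1 + o (R(o) = o + 1 = 1 + o)
-2944 + R(E)*(-(2 + 4)) = -2944 + (1 + 13)*(-(2 + 4)) = -2944 + 14*(-1*6) = -2944 + 14*(-6) = -2944 - 84 = -3028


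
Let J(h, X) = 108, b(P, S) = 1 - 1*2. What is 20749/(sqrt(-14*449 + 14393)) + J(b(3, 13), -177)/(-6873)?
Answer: -36/2291 + 20749*sqrt(67)/737 ≈ 230.43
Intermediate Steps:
b(P, S) = -1 (b(P, S) = 1 - 2 = -1)
20749/(sqrt(-14*449 + 14393)) + J(b(3, 13), -177)/(-6873) = 20749/(sqrt(-14*449 + 14393)) + 108/(-6873) = 20749/(sqrt(-6286 + 14393)) + 108*(-1/6873) = 20749/(sqrt(8107)) - 36/2291 = 20749/((11*sqrt(67))) - 36/2291 = 20749*(sqrt(67)/737) - 36/2291 = 20749*sqrt(67)/737 - 36/2291 = -36/2291 + 20749*sqrt(67)/737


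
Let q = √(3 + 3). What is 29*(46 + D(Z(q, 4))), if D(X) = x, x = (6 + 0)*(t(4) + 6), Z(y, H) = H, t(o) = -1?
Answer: 2204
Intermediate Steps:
q = √6 ≈ 2.4495
x = 30 (x = (6 + 0)*(-1 + 6) = 6*5 = 30)
D(X) = 30
29*(46 + D(Z(q, 4))) = 29*(46 + 30) = 29*76 = 2204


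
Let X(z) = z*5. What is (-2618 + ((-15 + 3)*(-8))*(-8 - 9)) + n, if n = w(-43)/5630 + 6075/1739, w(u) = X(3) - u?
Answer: -20787809694/4895285 ≈ -4246.5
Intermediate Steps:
X(z) = 5*z
w(u) = 15 - u (w(u) = 5*3 - u = 15 - u)
n = 17151556/4895285 (n = (15 - 1*(-43))/5630 + 6075/1739 = (15 + 43)*(1/5630) + 6075*(1/1739) = 58*(1/5630) + 6075/1739 = 29/2815 + 6075/1739 = 17151556/4895285 ≈ 3.5037)
(-2618 + ((-15 + 3)*(-8))*(-8 - 9)) + n = (-2618 + ((-15 + 3)*(-8))*(-8 - 9)) + 17151556/4895285 = (-2618 - 12*(-8)*(-17)) + 17151556/4895285 = (-2618 + 96*(-17)) + 17151556/4895285 = (-2618 - 1632) + 17151556/4895285 = -4250 + 17151556/4895285 = -20787809694/4895285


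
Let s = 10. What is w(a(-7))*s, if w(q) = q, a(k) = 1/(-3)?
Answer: -10/3 ≈ -3.3333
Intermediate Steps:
a(k) = -⅓
w(a(-7))*s = -⅓*10 = -10/3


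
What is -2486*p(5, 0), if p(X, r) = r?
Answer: 0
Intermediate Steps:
-2486*p(5, 0) = -2486*0 = 0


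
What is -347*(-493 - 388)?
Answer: 305707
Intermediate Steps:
-347*(-493 - 388) = -347*(-881) = 305707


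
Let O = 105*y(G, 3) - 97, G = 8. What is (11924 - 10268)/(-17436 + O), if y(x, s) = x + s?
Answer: -828/8189 ≈ -0.10111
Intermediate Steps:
y(x, s) = s + x
O = 1058 (O = 105*(3 + 8) - 97 = 105*11 - 97 = 1155 - 97 = 1058)
(11924 - 10268)/(-17436 + O) = (11924 - 10268)/(-17436 + 1058) = 1656/(-16378) = 1656*(-1/16378) = -828/8189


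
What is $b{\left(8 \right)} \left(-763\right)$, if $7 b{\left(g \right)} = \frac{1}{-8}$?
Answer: $\frac{109}{8} \approx 13.625$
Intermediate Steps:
$b{\left(g \right)} = - \frac{1}{56}$ ($b{\left(g \right)} = \frac{1}{7 \left(-8\right)} = \frac{1}{7} \left(- \frac{1}{8}\right) = - \frac{1}{56}$)
$b{\left(8 \right)} \left(-763\right) = \left(- \frac{1}{56}\right) \left(-763\right) = \frac{109}{8}$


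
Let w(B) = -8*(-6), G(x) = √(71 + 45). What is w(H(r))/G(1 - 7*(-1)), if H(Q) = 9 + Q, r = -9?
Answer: 24*√29/29 ≈ 4.4567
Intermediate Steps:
G(x) = 2*√29 (G(x) = √116 = 2*√29)
w(B) = 48
w(H(r))/G(1 - 7*(-1)) = 48/((2*√29)) = 48*(√29/58) = 24*√29/29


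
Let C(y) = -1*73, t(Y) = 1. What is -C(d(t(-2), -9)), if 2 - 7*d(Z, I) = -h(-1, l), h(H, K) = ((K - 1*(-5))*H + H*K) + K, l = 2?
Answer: 73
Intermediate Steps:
h(H, K) = K + H*K + H*(5 + K) (h(H, K) = ((K + 5)*H + H*K) + K = ((5 + K)*H + H*K) + K = (H*(5 + K) + H*K) + K = (H*K + H*(5 + K)) + K = K + H*K + H*(5 + K))
d(Z, I) = -5/7 (d(Z, I) = 2/7 - (-1)*(2 + 5*(-1) + 2*(-1)*2)/7 = 2/7 - (-1)*(2 - 5 - 4)/7 = 2/7 - (-1)*(-7)/7 = 2/7 - 1/7*7 = 2/7 - 1 = -5/7)
C(y) = -73
-C(d(t(-2), -9)) = -1*(-73) = 73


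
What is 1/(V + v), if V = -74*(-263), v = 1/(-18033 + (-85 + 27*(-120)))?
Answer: 21358/415669395 ≈ 5.1382e-5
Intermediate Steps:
v = -1/21358 (v = 1/(-18033 + (-85 - 3240)) = 1/(-18033 - 3325) = 1/(-21358) = -1/21358 ≈ -4.6821e-5)
V = 19462
1/(V + v) = 1/(19462 - 1/21358) = 1/(415669395/21358) = 21358/415669395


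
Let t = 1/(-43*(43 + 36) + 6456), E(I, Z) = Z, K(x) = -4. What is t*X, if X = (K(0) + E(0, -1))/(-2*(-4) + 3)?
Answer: -5/33649 ≈ -0.00014859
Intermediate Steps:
X = -5/11 (X = (-4 - 1)/(-2*(-4) + 3) = -5/(8 + 3) = -5/11 ≈ -0.45455)
t = 1/3059 (t = 1/(-43*79 + 6456) = 1/(-3397 + 6456) = 1/3059 ≈ 0.00032690)
t*X = (1/3059)*(-5/11) = -5/33649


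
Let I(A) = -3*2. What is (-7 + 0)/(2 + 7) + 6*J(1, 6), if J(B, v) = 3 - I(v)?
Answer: 479/9 ≈ 53.222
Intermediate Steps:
I(A) = -6
J(B, v) = 9 (J(B, v) = 3 - 1*(-6) = 3 + 6 = 9)
(-7 + 0)/(2 + 7) + 6*J(1, 6) = (-7 + 0)/(2 + 7) + 6*9 = -7/9 + 54 = 479/9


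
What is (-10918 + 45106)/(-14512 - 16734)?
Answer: -17094/15623 ≈ -1.0942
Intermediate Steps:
(-10918 + 45106)/(-14512 - 16734) = 34188/(-31246) = 34188*(-1/31246) = -17094/15623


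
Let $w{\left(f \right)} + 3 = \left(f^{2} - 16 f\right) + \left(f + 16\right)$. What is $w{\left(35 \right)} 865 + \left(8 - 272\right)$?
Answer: $616481$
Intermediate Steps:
$w{\left(f \right)} = 13 + f^{2} - 15 f$ ($w{\left(f \right)} = -3 + \left(\left(f^{2} - 16 f\right) + \left(f + 16\right)\right) = -3 + \left(\left(f^{2} - 16 f\right) + \left(16 + f\right)\right) = -3 + \left(16 + f^{2} - 15 f\right) = 13 + f^{2} - 15 f$)
$w{\left(35 \right)} 865 + \left(8 - 272\right) = \left(13 + 35^{2} - 525\right) 865 + \left(8 - 272\right) = \left(13 + 1225 - 525\right) 865 + \left(8 - 272\right) = 713 \cdot 865 - 264 = 616745 - 264 = 616481$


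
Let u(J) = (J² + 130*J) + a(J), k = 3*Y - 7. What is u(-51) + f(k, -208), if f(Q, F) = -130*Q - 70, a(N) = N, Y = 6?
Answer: -5580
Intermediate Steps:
k = 11 (k = 3*6 - 7 = 18 - 7 = 11)
f(Q, F) = -70 - 130*Q
u(J) = J² + 131*J (u(J) = (J² + 130*J) + J = J² + 131*J)
u(-51) + f(k, -208) = -51*(131 - 51) + (-70 - 130*11) = -51*80 + (-70 - 1430) = -4080 - 1500 = -5580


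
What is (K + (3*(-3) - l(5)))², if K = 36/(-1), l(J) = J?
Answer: 2500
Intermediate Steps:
K = -36 (K = 36*(-1) = -36)
(K + (3*(-3) - l(5)))² = (-36 + (3*(-3) - 1*5))² = (-36 + (-9 - 5))² = (-36 - 14)² = (-50)² = 2500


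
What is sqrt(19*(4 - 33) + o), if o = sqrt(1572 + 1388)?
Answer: sqrt(-551 + 4*sqrt(185)) ≈ 22.284*I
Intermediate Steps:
o = 4*sqrt(185) (o = sqrt(2960) = 4*sqrt(185) ≈ 54.406)
sqrt(19*(4 - 33) + o) = sqrt(19*(4 - 33) + 4*sqrt(185)) = sqrt(19*(-29) + 4*sqrt(185)) = sqrt(-551 + 4*sqrt(185))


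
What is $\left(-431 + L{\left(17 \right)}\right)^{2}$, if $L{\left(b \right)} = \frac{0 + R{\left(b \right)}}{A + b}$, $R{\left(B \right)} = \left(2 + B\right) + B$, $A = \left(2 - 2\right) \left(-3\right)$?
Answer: $\frac{53158681}{289} \approx 1.8394 \cdot 10^{5}$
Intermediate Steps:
$A = 0$ ($A = 0 \left(-3\right) = 0$)
$R{\left(B \right)} = 2 + 2 B$
$L{\left(b \right)} = \frac{2 + 2 b}{b}$ ($L{\left(b \right)} = \frac{0 + \left(2 + 2 b\right)}{0 + b} = \frac{2 + 2 b}{b}$)
$\left(-431 + L{\left(17 \right)}\right)^{2} = \left(-431 + \left(2 + \frac{2}{17}\right)\right)^{2} = \left(-431 + \frac{36}{17}\right)^{2} = \left(- \frac{7291}{17}\right)^{2} = \frac{53158681}{289}$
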